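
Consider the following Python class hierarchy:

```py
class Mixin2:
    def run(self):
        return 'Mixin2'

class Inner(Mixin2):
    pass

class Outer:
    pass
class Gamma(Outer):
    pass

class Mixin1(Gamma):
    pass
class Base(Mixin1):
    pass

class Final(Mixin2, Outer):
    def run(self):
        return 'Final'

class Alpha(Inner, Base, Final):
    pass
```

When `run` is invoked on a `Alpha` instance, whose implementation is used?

L[Alpha] = Alpha + merge(L[Inner], L[Base], L[Final], [Inner Base Final])
  take Inner:  [Inner Mixin2 object] + [Base Mixin1 Gamma Outer object] + [Final Mixin2 Outer object] + [Inner Base Final]
  take Base:  [Mixin2 object] + [Base Mixin1 Gamma Outer object] + [Final Mixin2 Outer object] + [Base Final]
  take Mixin1:  [Mixin2 object] + [Mixin1 Gamma Outer object] + [Final Mixin2 Outer object] + [Final]
  take Gamma:  [Mixin2 object] + [Gamma Outer object] + [Final Mixin2 Outer object] + [Final]
  take Final:  [Mixin2 object] + [Outer object] + [Final Mixin2 Outer object] + [Final]
  take Mixin2:  [Mixin2 object] + [Outer object] + [Mixin2 Outer object]
  take Outer:  [object] + [Outer object] + [Outer object]
  take object:  [object] + [object] + [object]
MRO: Alpha Inner Base Mixin1 Gamma Final Mixin2 Outer object
run is defined in: Final, Mixin2. First along the MRO is Final.

Final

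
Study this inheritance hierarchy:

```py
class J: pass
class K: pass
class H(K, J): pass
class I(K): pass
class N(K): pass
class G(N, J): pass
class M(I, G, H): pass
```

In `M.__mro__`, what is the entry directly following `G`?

L[M] = M + merge(L[I], L[G], L[H], [I G H])
  take I:  [I K object] + [G N K J object] + [H K J object] + [I G H]
  take G:  [K object] + [G N K J object] + [H K J object] + [G H]
  take N:  [K object] + [N K J object] + [H K J object] + [H]
  take H:  [K object] + [K J object] + [H K J object] + [H]
  take K:  [K object] + [K J object] + [K J object]
  take J:  [object] + [J object] + [J object]
  take object:  [object] + [object] + [object]
MRO: M I G N H K J object
G is at position 2; next is N.

N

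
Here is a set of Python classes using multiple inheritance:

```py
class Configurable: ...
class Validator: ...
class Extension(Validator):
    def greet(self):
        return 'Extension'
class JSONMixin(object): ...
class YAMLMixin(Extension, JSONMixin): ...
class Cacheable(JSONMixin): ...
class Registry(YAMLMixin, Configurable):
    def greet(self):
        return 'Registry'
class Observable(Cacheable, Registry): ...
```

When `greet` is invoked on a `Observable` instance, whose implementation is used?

Registry

L[Observable] = Observable + merge(L[Cacheable], L[Registry], [Cacheable Registry])
  take Cacheable:  [Cacheable JSONMixin object] + [Registry YAMLMixin Extension Validator JSONMixin Configurable object] + [Cacheable Registry]
  take Registry:  [JSONMixin object] + [Registry YAMLMixin Extension Validator JSONMixin Configurable object] + [Registry]
  take YAMLMixin:  [JSONMixin object] + [YAMLMixin Extension Validator JSONMixin Configurable object]
  take Extension:  [JSONMixin object] + [Extension Validator JSONMixin Configurable object]
  take Validator:  [JSONMixin object] + [Validator JSONMixin Configurable object]
  take JSONMixin:  [JSONMixin object] + [JSONMixin Configurable object]
  take Configurable:  [object] + [Configurable object]
  take object:  [object] + [object]
MRO: Observable Cacheable Registry YAMLMixin Extension Validator JSONMixin Configurable object
greet is defined in: Extension, Registry. First along the MRO is Registry.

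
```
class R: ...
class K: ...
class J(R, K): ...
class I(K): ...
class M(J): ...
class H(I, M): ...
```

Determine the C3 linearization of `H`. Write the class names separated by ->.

H -> I -> M -> J -> R -> K -> object

L[H] = H + merge(L[I], L[M], [I M])
  take I:  [I K object] + [M J R K object] + [I M]
  take M:  [K object] + [M J R K object] + [M]
  take J:  [K object] + [J R K object]
  take R:  [K object] + [R K object]
  take K:  [K object] + [K object]
  take object:  [object] + [object]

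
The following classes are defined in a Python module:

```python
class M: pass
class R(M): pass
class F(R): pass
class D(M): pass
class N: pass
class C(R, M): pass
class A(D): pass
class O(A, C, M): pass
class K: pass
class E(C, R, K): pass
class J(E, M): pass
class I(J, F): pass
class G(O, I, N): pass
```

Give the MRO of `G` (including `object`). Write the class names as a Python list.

[G, O, A, D, I, J, E, C, F, R, M, K, N, object]

L[G] = G + merge(L[O], L[I], L[N], [O I N])
  take O:  [O A D C R M object] + [I J E C F R M K object] + [N object] + [O I N]
  take A:  [A D C R M object] + [I J E C F R M K object] + [N object] + [I N]
  take D:  [D C R M object] + [I J E C F R M K object] + [N object] + [I N]
  take I:  [C R M object] + [I J E C F R M K object] + [N object] + [I N]
  take J:  [C R M object] + [J E C F R M K object] + [N object] + [N]
  take E:  [C R M object] + [E C F R M K object] + [N object] + [N]
  take C:  [C R M object] + [C F R M K object] + [N object] + [N]
  take F:  [R M object] + [F R M K object] + [N object] + [N]
  take R:  [R M object] + [R M K object] + [N object] + [N]
  take M:  [M object] + [M K object] + [N object] + [N]
  take K:  [object] + [K object] + [N object] + [N]
  take N:  [object] + [object] + [N object] + [N]
  take object:  [object] + [object] + [object]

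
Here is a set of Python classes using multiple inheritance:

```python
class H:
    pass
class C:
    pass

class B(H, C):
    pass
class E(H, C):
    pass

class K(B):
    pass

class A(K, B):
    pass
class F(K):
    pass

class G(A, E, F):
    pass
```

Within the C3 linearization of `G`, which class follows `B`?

H

L[G] = G + merge(L[A], L[E], L[F], [A E F])
  take A:  [A K B H C object] + [E H C object] + [F K B H C object] + [A E F]
  take E:  [K B H C object] + [E H C object] + [F K B H C object] + [E F]
  take F:  [K B H C object] + [H C object] + [F K B H C object] + [F]
  take K:  [K B H C object] + [H C object] + [K B H C object]
  take B:  [B H C object] + [H C object] + [B H C object]
  take H:  [H C object] + [H C object] + [H C object]
  take C:  [C object] + [C object] + [C object]
  take object:  [object] + [object] + [object]
MRO: G A E F K B H C object
B is at position 5; next is H.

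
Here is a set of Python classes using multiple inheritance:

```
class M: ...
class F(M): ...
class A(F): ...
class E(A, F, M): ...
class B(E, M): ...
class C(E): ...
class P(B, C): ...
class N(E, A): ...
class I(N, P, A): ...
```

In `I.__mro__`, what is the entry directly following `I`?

L[I] = I + merge(L[N], L[P], L[A], [N P A])
  take N:  [N E A F M object] + [P B C E A F M object] + [A F M object] + [N P A]
  take P:  [E A F M object] + [P B C E A F M object] + [A F M object] + [P A]
  take B:  [E A F M object] + [B C E A F M object] + [A F M object] + [A]
  take C:  [E A F M object] + [C E A F M object] + [A F M object] + [A]
  take E:  [E A F M object] + [E A F M object] + [A F M object] + [A]
  take A:  [A F M object] + [A F M object] + [A F M object] + [A]
  take F:  [F M object] + [F M object] + [F M object]
  take M:  [M object] + [M object] + [M object]
  take object:  [object] + [object] + [object]
MRO: I N P B C E A F M object
I is at position 0; next is N.

N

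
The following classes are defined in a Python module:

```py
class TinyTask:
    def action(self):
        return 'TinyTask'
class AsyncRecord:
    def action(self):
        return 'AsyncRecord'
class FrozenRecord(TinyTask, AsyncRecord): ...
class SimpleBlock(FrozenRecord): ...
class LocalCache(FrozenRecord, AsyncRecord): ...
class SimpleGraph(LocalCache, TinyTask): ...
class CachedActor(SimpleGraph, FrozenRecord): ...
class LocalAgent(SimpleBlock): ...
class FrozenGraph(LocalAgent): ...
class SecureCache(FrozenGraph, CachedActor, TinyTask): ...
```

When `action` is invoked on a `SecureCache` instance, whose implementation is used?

L[SecureCache] = SecureCache + merge(L[FrozenGraph], L[CachedActor], L[TinyTask], [FrozenGraph CachedActor TinyTask])
  take FrozenGraph:  [FrozenGraph LocalAgent SimpleBlock FrozenRecord TinyTask AsyncRecord object] + [CachedActor SimpleGraph LocalCache FrozenRecord TinyTask AsyncRecord object] + [TinyTask object] + [FrozenGraph CachedActor TinyTask]
  take LocalAgent:  [LocalAgent SimpleBlock FrozenRecord TinyTask AsyncRecord object] + [CachedActor SimpleGraph LocalCache FrozenRecord TinyTask AsyncRecord object] + [TinyTask object] + [CachedActor TinyTask]
  take SimpleBlock:  [SimpleBlock FrozenRecord TinyTask AsyncRecord object] + [CachedActor SimpleGraph LocalCache FrozenRecord TinyTask AsyncRecord object] + [TinyTask object] + [CachedActor TinyTask]
  take CachedActor:  [FrozenRecord TinyTask AsyncRecord object] + [CachedActor SimpleGraph LocalCache FrozenRecord TinyTask AsyncRecord object] + [TinyTask object] + [CachedActor TinyTask]
  take SimpleGraph:  [FrozenRecord TinyTask AsyncRecord object] + [SimpleGraph LocalCache FrozenRecord TinyTask AsyncRecord object] + [TinyTask object] + [TinyTask]
  take LocalCache:  [FrozenRecord TinyTask AsyncRecord object] + [LocalCache FrozenRecord TinyTask AsyncRecord object] + [TinyTask object] + [TinyTask]
  take FrozenRecord:  [FrozenRecord TinyTask AsyncRecord object] + [FrozenRecord TinyTask AsyncRecord object] + [TinyTask object] + [TinyTask]
  take TinyTask:  [TinyTask AsyncRecord object] + [TinyTask AsyncRecord object] + [TinyTask object] + [TinyTask]
  take AsyncRecord:  [AsyncRecord object] + [AsyncRecord object] + [object]
  take object:  [object] + [object] + [object]
MRO: SecureCache FrozenGraph LocalAgent SimpleBlock CachedActor SimpleGraph LocalCache FrozenRecord TinyTask AsyncRecord object
action is defined in: AsyncRecord, TinyTask. First along the MRO is TinyTask.

TinyTask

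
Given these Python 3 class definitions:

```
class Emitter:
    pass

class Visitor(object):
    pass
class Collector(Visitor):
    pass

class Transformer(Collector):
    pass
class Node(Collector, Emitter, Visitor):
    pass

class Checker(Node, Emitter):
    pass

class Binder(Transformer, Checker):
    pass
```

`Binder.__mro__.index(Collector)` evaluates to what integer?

4

L[Binder] = Binder + merge(L[Transformer], L[Checker], [Transformer Checker])
  take Transformer:  [Transformer Collector Visitor object] + [Checker Node Collector Emitter Visitor object] + [Transformer Checker]
  take Checker:  [Collector Visitor object] + [Checker Node Collector Emitter Visitor object] + [Checker]
  take Node:  [Collector Visitor object] + [Node Collector Emitter Visitor object]
  take Collector:  [Collector Visitor object] + [Collector Emitter Visitor object]
  take Emitter:  [Visitor object] + [Emitter Visitor object]
  take Visitor:  [Visitor object] + [Visitor object]
  take object:  [object] + [object]
MRO: Binder Transformer Checker Node Collector Emitter Visitor object
Collector sits at index 4.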